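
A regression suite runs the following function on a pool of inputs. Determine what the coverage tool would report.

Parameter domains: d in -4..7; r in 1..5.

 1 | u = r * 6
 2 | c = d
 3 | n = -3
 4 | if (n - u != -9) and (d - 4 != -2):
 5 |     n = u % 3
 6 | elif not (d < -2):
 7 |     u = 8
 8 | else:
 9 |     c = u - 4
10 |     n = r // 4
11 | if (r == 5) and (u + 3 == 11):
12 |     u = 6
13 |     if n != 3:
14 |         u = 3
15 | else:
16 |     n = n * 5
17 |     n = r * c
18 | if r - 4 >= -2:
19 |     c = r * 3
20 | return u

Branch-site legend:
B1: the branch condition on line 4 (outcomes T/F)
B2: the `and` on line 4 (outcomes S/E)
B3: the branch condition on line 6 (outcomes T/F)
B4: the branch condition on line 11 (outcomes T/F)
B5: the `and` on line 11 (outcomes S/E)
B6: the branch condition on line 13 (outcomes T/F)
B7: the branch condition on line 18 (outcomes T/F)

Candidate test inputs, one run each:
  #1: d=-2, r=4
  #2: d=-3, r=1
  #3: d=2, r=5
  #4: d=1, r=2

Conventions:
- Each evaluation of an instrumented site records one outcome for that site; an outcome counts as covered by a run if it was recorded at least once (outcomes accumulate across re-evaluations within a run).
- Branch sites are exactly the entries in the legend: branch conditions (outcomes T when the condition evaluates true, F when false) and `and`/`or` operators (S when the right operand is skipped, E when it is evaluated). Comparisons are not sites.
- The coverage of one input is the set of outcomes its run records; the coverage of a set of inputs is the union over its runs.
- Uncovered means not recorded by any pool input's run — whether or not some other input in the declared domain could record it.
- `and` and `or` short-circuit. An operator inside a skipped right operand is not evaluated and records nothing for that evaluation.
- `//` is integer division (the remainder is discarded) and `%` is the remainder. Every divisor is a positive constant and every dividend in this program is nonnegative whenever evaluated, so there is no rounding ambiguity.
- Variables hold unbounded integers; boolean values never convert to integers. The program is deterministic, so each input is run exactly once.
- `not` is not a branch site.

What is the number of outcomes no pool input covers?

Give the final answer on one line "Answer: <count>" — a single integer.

run #1 (d=-2, r=4) records B1=T, B2=E, B4=F, B5=S, B7=T
run #2 (d=-3, r=1) records B1=F, B2=S, B3=F, B4=F, B5=S, B7=F
run #3 (d=2, r=5) records B1=F, B2=E, B3=T, B4=T, B5=E, B6=T, B7=T
run #4 (d=1, r=2) records B1=T, B2=E, B4=F, B5=S, B7=T
union over the pool: B1=T, B1=F, B2=S, B2=E, B3=T, B3=F, B4=T, B4=F, B5=S, B5=E, B6=T, B7=T, B7=F
uncovered (1 of 14): B6=F

Answer: 1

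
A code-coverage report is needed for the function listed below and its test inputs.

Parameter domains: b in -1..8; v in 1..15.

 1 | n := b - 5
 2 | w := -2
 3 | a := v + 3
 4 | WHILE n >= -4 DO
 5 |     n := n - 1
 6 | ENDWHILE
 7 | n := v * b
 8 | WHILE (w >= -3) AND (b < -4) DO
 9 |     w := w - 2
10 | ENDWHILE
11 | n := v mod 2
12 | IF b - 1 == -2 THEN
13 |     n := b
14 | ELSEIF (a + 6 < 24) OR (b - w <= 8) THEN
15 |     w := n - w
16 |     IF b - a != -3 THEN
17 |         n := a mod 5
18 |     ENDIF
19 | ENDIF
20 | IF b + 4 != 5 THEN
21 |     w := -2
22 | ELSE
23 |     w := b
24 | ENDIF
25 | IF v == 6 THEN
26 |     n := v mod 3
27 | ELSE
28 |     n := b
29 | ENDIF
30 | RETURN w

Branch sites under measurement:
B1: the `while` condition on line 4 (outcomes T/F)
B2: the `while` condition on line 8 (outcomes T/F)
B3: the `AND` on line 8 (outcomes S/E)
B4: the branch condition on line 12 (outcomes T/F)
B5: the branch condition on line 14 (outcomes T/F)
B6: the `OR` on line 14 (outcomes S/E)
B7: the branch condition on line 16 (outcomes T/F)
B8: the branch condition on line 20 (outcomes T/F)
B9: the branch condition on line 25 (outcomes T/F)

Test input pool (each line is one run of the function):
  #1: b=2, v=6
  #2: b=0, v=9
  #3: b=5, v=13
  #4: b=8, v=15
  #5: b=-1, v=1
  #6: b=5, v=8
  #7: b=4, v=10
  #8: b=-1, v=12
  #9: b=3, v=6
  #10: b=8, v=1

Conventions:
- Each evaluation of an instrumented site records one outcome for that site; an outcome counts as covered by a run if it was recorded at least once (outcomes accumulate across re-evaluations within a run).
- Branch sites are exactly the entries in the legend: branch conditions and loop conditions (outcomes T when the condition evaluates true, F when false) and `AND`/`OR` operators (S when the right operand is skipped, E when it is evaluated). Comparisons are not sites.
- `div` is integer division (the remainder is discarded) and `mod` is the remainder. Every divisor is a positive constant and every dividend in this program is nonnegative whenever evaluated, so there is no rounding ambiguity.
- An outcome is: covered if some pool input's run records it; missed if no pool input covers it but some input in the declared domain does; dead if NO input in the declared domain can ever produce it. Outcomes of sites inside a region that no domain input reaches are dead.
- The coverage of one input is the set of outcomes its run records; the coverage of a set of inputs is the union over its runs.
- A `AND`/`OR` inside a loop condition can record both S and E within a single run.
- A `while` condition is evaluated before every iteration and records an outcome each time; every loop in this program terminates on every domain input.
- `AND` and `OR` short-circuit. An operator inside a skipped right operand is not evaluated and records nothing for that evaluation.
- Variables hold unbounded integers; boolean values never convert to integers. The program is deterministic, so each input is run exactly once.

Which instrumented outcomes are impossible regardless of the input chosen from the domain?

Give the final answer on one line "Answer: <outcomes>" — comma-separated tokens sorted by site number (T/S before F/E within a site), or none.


checking every outcome against all 150 domain inputs:
  B2=T: unreachable across the whole domain -> dead
  B3=S: unreachable across the whole domain -> dead
  reachable outcomes have witnesses, e.g. B1=T (e.g. b=1, v=1), B1=F (e.g. b=-1, v=1), B2=F (e.g. b=-1, v=1), B3=E (e.g. b=-1, v=1)
Answer: B2=T, B3=S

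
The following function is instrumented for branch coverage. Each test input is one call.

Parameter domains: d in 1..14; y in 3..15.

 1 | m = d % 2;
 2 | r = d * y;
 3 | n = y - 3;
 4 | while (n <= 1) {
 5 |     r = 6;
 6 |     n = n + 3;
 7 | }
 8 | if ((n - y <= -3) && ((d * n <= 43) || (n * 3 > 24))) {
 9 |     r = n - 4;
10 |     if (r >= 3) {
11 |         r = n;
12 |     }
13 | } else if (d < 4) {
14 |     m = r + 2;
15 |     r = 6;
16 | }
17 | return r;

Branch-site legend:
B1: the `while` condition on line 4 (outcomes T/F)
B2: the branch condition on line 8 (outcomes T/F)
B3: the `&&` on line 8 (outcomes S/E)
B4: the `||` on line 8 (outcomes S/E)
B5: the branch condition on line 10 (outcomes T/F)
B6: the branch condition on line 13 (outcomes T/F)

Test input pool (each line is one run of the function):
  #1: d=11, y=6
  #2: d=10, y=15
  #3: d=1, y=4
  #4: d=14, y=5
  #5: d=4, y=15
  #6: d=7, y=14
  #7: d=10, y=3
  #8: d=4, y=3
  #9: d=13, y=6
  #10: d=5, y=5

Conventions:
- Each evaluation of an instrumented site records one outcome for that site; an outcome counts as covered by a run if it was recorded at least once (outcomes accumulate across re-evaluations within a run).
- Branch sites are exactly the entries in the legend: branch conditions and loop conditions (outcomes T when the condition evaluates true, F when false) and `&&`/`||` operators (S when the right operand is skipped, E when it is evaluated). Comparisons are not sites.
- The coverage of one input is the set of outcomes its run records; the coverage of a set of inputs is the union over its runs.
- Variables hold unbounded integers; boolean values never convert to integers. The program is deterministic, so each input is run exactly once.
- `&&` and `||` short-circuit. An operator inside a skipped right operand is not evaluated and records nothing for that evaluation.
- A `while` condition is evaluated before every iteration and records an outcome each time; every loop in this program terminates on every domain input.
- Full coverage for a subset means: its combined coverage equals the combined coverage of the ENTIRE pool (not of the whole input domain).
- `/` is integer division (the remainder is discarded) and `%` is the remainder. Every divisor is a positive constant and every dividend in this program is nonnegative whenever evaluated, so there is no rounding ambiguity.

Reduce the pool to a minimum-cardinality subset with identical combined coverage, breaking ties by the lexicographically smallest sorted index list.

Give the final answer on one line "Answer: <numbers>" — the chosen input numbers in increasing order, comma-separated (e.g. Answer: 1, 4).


input #1 (d=11, y=6): covers B1=F, B2=T, B3=E, B4=S, B5=F
input #2 (d=10, y=15): covers B1=F, B2=T, B3=E, B4=E, B5=T
input #3 (d=1, y=4): covers B1=T, B1=F, B2=F, B3=S, B6=T
input #4 (d=14, y=5): covers B1=F, B2=T, B3=E, B4=S, B5=F
input #5 (d=4, y=15): covers B1=F, B2=T, B3=E, B4=E, B5=T
input #6 (d=7, y=14): covers B1=F, B2=T, B3=E, B4=E, B5=T
input #7 (d=10, y=3): covers B1=T, B1=F, B2=F, B3=S, B6=F
input #8 (d=4, y=3): covers B1=T, B1=F, B2=F, B3=S, B6=F
input #9 (d=13, y=6): covers B1=F, B2=T, B3=E, B4=S, B5=F
input #10 (d=5, y=5): covers B1=F, B2=T, B3=E, B4=S, B5=F
the full pool covers 12 outcomes: B1=T, B1=F, B2=T, B2=F, B3=S, B3=E, B4=S, B4=E, B5=T, B5=F, B6=T, B6=F
every size-1 subset falls short of the 12 outcomes (best: 5/12)
every size-2 subset falls short of the 12 outcomes (best: 9/12)
every size-3 subset falls short of the 12 outcomes (best: 11/12)
at size 4, {1, 2, 3, 7} reaches all 12 outcomes; every lexicographically earlier size-4 subset fails
Answer: 1, 2, 3, 7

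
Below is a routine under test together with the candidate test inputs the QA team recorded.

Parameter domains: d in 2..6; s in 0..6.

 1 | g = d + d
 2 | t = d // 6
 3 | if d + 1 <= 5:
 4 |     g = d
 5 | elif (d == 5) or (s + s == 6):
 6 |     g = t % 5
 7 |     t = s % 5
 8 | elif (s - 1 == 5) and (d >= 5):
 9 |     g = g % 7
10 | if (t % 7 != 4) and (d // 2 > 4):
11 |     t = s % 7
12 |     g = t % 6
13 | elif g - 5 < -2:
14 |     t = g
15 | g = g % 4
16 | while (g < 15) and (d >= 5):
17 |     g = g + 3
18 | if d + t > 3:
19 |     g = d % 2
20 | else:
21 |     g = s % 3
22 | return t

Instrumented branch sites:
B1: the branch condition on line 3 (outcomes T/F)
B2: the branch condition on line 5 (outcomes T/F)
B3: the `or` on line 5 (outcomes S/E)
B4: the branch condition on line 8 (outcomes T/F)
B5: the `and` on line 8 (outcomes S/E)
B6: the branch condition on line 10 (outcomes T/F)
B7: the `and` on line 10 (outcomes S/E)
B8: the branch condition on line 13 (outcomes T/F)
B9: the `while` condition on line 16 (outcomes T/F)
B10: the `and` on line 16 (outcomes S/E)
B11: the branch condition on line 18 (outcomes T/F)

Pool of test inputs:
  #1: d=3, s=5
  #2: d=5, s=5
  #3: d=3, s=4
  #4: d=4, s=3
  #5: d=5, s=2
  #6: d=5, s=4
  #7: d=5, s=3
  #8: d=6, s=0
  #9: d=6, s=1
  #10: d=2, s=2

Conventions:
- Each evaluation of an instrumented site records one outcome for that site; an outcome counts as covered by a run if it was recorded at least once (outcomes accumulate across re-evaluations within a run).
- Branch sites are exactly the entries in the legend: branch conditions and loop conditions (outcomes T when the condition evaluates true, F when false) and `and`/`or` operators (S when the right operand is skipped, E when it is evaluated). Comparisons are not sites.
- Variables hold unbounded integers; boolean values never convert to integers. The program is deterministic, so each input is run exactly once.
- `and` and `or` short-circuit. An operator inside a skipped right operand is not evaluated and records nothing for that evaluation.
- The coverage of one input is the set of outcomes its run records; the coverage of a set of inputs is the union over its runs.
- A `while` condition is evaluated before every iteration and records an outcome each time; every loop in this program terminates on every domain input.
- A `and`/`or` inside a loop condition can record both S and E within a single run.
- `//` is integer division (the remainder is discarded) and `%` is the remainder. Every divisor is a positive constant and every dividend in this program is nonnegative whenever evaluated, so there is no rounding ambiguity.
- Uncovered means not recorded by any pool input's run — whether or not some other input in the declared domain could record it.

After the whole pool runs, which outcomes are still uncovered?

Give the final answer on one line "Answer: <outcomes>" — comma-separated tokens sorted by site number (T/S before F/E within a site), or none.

run #1 (d=3, s=5) runs B1->T, B7->E, B6->F, B8->F, B10->E, B9->F, B11->F; records B1=T, B6=F, B7=E, B8=F, B9=F, B10=E, B11=F
run #2 (d=5, s=5) runs B1->F, B3->S, B2->T, B7->E, B6->F, B8->T, B10->E, B9->T, B10->E, B9->T, B10->E, B9->T, B10->E, B9->T, ...; records B1=F, B2=T, B3=S, B6=F, B7=E, B8=T, B9=T, B9=F, B10=S, B10=E, B11=T
run #3 (d=3, s=4) runs B1->T, B7->E, B6->F, B8->F, B10->E, B9->F, B11->F; records B1=T, B6=F, B7=E, B8=F, B9=F, B10=E, B11=F
run #4 (d=4, s=3) runs B1->T, B7->E, B6->F, B8->F, B10->E, B9->F, B11->T; records B1=T, B6=F, B7=E, B8=F, B9=F, B10=E, B11=T
run #5 (d=5, s=2) runs B1->F, B3->S, B2->T, B7->E, B6->F, B8->T, B10->E, B9->T, B10->E, B9->T, B10->E, B9->T, B10->E, B9->T, ...; records B1=F, B2=T, B3=S, B6=F, B7=E, B8=T, B9=T, B9=F, B10=S, B10=E, B11=T
run #6 (d=5, s=4) runs B1->F, B3->S, B2->T, B7->S, B6->F, B8->T, B10->E, B9->T, B10->E, B9->T, B10->E, B9->T, B10->E, B9->T, ...; records B1=F, B2=T, B3=S, B6=F, B7=S, B8=T, B9=T, B9=F, B10=S, B10=E, B11=T
run #7 (d=5, s=3) runs B1->F, B3->S, B2->T, B7->E, B6->F, B8->T, B10->E, B9->T, B10->E, B9->T, B10->E, B9->T, B10->E, B9->T, ...; records B1=F, B2=T, B3=S, B6=F, B7=E, B8=T, B9=T, B9=F, B10=S, B10=E, B11=T
run #8 (d=6, s=0) runs B1->F, B3->E, B2->F, B5->S, B4->F, B7->E, B6->F, B8->F, B10->E, B9->T, B10->E, B9->T, B10->E, B9->T, ...; records B1=F, B2=F, B3=E, B4=F, B5=S, B6=F, B7=E, B8=F, B9=T, B9=F, B10=S, B10=E, B11=T
run #9 (d=6, s=1) runs B1->F, B3->E, B2->F, B5->S, B4->F, B7->E, B6->F, B8->F, B10->E, B9->T, B10->E, B9->T, B10->E, B9->T, ...; records B1=F, B2=F, B3=E, B4=F, B5=S, B6=F, B7=E, B8=F, B9=T, B9=F, B10=S, B10=E, B11=T
run #10 (d=2, s=2) runs B1->T, B7->E, B6->F, B8->T, B10->E, B9->F, B11->T; records B1=T, B6=F, B7=E, B8=T, B9=F, B10=E, B11=T
union over the pool: B1=T, B1=F, B2=T, B2=F, B3=S, B3=E, B4=F, B5=S, B6=F, B7=S, B7=E, B8=T, B8=F, B9=T, B9=F, B10=S, B10=E, B11=T, B11=F
uncovered (3 of 22): B4=T, B5=E, B6=T

Answer: B4=T, B5=E, B6=T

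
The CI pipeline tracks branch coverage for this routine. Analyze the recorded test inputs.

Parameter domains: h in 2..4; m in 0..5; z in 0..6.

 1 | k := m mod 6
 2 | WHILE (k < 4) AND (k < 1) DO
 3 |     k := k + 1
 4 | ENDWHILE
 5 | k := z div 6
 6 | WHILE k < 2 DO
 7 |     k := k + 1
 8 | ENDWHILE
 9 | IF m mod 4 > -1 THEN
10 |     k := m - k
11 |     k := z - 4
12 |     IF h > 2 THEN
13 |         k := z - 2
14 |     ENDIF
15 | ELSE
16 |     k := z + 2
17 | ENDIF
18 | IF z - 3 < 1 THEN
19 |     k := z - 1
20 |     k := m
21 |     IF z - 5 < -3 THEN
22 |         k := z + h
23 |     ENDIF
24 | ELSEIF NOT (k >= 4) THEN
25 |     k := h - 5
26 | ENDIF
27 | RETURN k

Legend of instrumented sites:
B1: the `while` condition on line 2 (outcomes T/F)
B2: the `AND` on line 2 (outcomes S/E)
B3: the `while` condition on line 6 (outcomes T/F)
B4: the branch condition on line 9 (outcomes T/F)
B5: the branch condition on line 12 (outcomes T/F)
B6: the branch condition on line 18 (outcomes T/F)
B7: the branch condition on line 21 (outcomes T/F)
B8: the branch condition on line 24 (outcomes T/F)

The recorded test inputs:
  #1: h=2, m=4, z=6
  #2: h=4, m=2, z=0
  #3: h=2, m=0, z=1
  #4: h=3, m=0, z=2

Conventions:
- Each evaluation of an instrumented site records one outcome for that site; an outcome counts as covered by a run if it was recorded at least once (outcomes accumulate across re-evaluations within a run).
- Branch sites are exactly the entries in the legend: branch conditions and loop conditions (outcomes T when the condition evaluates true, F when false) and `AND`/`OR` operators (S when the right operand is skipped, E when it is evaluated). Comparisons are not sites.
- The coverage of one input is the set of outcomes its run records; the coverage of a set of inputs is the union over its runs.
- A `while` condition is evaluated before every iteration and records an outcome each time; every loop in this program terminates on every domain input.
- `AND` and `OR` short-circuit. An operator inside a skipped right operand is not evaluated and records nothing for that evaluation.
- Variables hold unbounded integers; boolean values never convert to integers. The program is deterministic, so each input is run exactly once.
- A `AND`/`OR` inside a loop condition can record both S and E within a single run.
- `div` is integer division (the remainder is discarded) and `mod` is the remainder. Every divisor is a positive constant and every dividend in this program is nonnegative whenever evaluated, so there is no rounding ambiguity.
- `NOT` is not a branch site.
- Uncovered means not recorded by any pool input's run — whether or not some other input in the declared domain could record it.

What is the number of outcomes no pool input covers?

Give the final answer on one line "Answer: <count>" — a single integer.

run #1 (h=2, m=4, z=6) runs B2->S, B1->F, B3->T, B3->F, B4->T, B5->F, B6->F, B8->T; records B1=F, B2=S, B3=T, B3=F, B4=T, B5=F, B6=F, B8=T
run #2 (h=4, m=2, z=0) runs B2->E, B1->F, B3->T, B3->T, B3->F, B4->T, B5->T, B6->T, B7->T; records B1=F, B2=E, B3=T, B3=F, B4=T, B5=T, B6=T, B7=T
run #3 (h=2, m=0, z=1) runs B2->E, B1->T, B2->E, B1->F, B3->T, B3->T, B3->F, B4->T, B5->F, B6->T, B7->T; records B1=T, B1=F, B2=E, B3=T, B3=F, B4=T, B5=F, B6=T, B7=T
run #4 (h=3, m=0, z=2) runs B2->E, B1->T, B2->E, B1->F, B3->T, B3->T, B3->F, B4->T, B5->T, B6->T, B7->F; records B1=T, B1=F, B2=E, B3=T, B3=F, B4=T, B5=T, B6=T, B7=F
union over the pool: B1=T, B1=F, B2=S, B2=E, B3=T, B3=F, B4=T, B5=T, B5=F, B6=T, B6=F, B7=T, B7=F, B8=T
uncovered (2 of 16): B4=F, B8=F

Answer: 2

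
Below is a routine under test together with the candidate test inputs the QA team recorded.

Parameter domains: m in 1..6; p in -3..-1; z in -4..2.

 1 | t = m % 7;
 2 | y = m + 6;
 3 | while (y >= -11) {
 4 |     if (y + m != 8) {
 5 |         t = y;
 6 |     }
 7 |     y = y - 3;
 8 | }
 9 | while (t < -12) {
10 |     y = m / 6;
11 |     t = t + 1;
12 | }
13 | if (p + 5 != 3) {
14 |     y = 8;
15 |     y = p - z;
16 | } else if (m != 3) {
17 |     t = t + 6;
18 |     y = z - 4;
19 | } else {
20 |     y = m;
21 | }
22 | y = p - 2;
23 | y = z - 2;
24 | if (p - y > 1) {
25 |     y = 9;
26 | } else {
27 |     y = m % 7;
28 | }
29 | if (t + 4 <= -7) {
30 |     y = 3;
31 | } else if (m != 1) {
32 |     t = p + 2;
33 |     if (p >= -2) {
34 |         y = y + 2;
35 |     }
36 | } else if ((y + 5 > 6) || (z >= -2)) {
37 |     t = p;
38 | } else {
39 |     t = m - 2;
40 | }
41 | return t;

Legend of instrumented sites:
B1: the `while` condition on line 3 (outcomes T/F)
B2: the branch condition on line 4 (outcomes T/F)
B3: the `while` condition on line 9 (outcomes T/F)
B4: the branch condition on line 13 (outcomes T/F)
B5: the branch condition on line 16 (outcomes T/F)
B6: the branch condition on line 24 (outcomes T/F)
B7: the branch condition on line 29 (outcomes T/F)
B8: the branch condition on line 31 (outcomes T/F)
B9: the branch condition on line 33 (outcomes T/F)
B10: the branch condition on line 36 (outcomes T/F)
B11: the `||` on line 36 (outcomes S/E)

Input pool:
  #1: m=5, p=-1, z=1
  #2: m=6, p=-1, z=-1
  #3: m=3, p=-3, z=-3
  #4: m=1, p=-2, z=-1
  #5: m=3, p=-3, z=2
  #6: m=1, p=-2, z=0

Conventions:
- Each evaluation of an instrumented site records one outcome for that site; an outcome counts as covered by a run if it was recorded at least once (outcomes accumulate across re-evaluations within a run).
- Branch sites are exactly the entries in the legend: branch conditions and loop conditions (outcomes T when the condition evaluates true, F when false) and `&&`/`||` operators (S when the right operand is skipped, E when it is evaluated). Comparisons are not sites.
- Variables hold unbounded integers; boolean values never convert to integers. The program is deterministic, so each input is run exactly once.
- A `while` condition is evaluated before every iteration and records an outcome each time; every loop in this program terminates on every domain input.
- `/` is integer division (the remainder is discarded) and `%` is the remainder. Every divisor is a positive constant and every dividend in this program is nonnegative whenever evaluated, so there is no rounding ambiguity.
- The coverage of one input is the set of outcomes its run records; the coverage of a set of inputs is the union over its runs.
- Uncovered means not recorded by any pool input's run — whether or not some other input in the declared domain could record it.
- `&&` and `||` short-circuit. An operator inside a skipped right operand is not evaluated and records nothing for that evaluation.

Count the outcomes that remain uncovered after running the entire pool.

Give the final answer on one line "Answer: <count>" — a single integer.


run #1 (m=5, p=-1, z=1) records B1=T, B1=F, B2=T, B3=F, B4=T, B6=F, B7=F, B8=T, B9=T
run #2 (m=6, p=-1, z=-1) records B1=T, B1=F, B2=T, B3=F, B4=T, B6=T, B7=F, B8=T, B9=T
run #3 (m=3, p=-3, z=-3) records B1=T, B1=F, B2=T, B3=F, B4=T, B6=T, B7=F, B8=T, B9=F
run #4 (m=1, p=-2, z=-1) records B1=T, B1=F, B2=T, B2=F, B3=F, B4=F, B5=T, B6=F, B7=F, B8=F, B10=T, B11=E
run #5 (m=3, p=-3, z=2) records B1=T, B1=F, B2=T, B3=F, B4=T, B6=F, B7=F, B8=T, B9=F
run #6 (m=1, p=-2, z=0) records B1=T, B1=F, B2=T, B2=F, B3=F, B4=F, B5=T, B6=F, B7=F, B8=F, B10=T, B11=E
union over the pool: B1=T, B1=F, B2=T, B2=F, B3=F, B4=T, B4=F, B5=T, B6=T, B6=F, B7=F, B8=T, B8=F, B9=T, B9=F, B10=T, B11=E
uncovered (5 of 22): B3=T, B5=F, B7=T, B10=F, B11=S
Answer: 5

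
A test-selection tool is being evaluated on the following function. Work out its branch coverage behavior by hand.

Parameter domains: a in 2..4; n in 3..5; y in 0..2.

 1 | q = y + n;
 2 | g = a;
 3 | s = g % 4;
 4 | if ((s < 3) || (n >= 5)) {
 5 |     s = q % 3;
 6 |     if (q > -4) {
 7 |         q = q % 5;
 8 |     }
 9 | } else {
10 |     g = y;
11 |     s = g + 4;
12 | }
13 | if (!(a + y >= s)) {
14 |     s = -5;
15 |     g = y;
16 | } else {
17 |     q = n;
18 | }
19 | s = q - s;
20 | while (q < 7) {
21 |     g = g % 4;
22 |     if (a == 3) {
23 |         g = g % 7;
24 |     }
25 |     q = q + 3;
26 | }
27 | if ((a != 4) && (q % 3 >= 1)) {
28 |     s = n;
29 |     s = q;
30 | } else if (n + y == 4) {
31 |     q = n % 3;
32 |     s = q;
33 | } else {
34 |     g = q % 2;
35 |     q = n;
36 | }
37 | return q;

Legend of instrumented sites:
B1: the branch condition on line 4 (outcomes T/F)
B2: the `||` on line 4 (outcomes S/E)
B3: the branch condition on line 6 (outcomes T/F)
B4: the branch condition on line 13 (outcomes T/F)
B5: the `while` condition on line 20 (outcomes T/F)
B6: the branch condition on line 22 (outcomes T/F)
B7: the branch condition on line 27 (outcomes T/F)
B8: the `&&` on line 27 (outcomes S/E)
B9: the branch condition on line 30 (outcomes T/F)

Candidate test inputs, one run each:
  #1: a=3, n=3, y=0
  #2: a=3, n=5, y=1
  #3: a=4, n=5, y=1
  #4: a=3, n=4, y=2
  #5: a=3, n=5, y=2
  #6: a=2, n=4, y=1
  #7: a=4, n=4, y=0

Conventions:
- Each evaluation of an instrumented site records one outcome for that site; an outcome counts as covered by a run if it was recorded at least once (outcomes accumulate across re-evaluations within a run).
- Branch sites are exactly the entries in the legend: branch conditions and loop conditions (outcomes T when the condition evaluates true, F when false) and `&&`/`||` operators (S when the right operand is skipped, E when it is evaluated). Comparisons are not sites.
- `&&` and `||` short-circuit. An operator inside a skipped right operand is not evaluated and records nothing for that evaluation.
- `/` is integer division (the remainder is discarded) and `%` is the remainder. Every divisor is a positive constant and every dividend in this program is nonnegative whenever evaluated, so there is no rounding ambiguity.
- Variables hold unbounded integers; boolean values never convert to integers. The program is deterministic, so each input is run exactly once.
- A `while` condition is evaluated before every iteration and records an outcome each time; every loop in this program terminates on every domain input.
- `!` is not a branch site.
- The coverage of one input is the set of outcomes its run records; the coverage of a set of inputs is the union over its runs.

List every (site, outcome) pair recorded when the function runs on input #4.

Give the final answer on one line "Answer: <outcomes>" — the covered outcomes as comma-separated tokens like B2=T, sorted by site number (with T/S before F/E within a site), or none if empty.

Running input #4 (a=3, n=4, y=2), event by event:
  B2->E, B1->F, B4->T, B5->T, B6->T, B5->F, B8->E, B7->F, B9->F
as a set, this run covers: B1=F, B2=E, B4=T, B5=T, B5=F, B6=T, B7=F, B8=E, B9=F

Answer: B1=F, B2=E, B4=T, B5=T, B5=F, B6=T, B7=F, B8=E, B9=F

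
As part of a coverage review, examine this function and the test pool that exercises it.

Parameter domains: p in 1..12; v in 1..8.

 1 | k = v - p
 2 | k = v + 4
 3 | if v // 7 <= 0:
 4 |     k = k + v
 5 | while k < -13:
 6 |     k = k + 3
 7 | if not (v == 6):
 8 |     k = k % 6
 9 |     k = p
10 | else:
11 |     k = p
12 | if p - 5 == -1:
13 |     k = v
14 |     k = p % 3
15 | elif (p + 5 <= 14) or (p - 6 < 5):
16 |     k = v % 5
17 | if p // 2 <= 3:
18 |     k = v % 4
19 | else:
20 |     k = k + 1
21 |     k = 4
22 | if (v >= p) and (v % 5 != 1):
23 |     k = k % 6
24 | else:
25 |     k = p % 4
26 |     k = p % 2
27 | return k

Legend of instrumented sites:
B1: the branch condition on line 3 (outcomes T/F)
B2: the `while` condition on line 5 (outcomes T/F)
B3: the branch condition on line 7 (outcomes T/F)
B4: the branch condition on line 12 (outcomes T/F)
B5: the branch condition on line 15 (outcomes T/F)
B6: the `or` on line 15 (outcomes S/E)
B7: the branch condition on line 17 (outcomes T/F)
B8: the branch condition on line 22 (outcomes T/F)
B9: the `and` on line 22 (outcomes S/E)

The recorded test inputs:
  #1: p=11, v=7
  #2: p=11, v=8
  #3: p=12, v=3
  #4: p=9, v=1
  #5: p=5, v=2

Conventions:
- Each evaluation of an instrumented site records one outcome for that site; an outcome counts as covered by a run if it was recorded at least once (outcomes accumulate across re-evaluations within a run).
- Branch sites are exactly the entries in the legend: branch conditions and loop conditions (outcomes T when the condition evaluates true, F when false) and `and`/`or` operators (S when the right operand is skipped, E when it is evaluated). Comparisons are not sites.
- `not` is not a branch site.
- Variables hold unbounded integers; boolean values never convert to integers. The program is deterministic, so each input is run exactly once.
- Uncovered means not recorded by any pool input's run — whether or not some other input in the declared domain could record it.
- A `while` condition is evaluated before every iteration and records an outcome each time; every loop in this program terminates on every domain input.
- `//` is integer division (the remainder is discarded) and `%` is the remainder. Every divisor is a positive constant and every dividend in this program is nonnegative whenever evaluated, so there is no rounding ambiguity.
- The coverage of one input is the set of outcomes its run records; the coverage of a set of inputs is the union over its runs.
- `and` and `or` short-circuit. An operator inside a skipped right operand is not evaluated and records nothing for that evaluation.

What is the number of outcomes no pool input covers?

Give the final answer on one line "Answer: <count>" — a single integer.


#1 (p=11, v=7) -> B1->F, B2->F, B3->T, B4->F, B6->E, B5->F, B7->F, B9->S, B8->F; covered: B1=F, B2=F, B3=T, B4=F, B5=F, B6=E, B7=F, B8=F, B9=S
#2 (p=11, v=8) -> B1->F, B2->F, B3->T, B4->F, B6->E, B5->F, B7->F, B9->S, B8->F; covered: B1=F, B2=F, B3=T, B4=F, B5=F, B6=E, B7=F, B8=F, B9=S
#3 (p=12, v=3) -> B1->T, B2->F, B3->T, B4->F, B6->E, B5->F, B7->F, B9->S, B8->F; covered: B1=T, B2=F, B3=T, B4=F, B5=F, B6=E, B7=F, B8=F, B9=S
#4 (p=9, v=1) -> B1->T, B2->F, B3->T, B4->F, B6->S, B5->T, B7->F, B9->S, B8->F; covered: B1=T, B2=F, B3=T, B4=F, B5=T, B6=S, B7=F, B8=F, B9=S
#5 (p=5, v=2) -> B1->T, B2->F, B3->T, B4->F, B6->S, B5->T, B7->T, B9->S, B8->F; covered: B1=T, B2=F, B3=T, B4=F, B5=T, B6=S, B7=T, B8=F, B9=S
union over the pool: B1=T, B1=F, B2=F, B3=T, B4=F, B5=T, B5=F, B6=S, B6=E, B7=T, B7=F, B8=F, B9=S
uncovered (5 of 18): B2=T, B3=F, B4=T, B8=T, B9=E
Answer: 5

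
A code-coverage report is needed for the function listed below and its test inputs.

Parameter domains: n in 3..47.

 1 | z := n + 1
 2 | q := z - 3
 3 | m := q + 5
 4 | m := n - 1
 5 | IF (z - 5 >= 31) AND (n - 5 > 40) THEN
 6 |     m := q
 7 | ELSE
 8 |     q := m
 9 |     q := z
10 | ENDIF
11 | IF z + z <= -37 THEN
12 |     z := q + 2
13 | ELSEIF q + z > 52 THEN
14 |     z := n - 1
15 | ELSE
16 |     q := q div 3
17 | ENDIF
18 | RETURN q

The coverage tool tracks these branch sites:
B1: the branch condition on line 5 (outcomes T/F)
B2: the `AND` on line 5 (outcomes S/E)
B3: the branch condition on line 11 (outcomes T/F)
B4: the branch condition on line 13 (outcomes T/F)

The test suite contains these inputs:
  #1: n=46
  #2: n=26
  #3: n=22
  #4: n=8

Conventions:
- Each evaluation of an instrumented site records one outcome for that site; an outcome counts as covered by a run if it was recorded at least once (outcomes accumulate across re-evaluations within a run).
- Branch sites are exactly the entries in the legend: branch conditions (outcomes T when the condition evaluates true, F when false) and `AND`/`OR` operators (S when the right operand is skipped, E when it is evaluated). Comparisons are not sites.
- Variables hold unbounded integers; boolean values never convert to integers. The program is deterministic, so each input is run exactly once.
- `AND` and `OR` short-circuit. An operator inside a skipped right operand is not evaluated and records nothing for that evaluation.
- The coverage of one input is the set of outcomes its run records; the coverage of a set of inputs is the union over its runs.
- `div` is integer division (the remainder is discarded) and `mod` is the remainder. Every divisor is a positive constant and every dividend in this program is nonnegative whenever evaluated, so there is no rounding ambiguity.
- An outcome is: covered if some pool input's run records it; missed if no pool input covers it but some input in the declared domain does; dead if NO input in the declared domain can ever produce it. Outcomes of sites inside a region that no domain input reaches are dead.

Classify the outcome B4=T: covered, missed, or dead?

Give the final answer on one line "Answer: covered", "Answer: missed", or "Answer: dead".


B4=T is recorded by pool input(s) 1, 2 -> covered
Answer: covered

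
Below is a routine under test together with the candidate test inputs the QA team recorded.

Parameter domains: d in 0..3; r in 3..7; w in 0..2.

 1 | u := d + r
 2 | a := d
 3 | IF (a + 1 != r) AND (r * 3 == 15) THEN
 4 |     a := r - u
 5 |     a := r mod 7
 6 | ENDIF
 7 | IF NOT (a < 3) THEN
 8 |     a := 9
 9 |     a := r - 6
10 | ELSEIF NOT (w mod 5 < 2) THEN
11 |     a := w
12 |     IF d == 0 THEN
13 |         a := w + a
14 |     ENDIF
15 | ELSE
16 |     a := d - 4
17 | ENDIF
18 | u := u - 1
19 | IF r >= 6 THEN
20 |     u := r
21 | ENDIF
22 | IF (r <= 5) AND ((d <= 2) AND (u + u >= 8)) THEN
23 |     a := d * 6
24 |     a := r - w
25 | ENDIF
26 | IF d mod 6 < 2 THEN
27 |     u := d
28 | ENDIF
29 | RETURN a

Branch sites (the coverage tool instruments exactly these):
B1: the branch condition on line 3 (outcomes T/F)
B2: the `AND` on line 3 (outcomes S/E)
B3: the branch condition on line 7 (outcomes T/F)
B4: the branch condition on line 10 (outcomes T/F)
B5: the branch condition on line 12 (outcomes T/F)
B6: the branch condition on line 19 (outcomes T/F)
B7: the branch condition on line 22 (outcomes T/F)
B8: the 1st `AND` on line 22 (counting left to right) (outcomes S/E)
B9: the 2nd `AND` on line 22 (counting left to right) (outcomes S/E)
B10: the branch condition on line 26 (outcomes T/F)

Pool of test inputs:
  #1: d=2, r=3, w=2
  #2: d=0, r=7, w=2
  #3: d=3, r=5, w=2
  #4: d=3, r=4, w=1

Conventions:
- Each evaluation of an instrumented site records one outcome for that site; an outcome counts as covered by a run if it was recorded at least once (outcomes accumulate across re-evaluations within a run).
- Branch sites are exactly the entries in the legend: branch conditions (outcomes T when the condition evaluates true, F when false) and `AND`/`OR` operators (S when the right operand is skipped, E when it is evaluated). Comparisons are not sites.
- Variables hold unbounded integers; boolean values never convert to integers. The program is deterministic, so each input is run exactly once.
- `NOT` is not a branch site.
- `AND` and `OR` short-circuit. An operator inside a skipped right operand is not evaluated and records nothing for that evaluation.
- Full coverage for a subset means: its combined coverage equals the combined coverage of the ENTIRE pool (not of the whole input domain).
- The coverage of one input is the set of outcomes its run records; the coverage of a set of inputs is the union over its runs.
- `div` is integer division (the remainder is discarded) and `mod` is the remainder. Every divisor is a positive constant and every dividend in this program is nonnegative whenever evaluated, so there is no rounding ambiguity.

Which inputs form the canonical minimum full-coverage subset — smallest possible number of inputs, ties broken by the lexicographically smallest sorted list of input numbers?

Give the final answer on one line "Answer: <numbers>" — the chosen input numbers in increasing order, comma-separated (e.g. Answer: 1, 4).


run #1 (d=2, r=3, w=2) runs B2->S, B1->F, B3->F, B4->T, B5->F, B6->F, B8->E, B9->E, B7->T, B10->F; records B1=F, B2=S, B3=F, B4=T, B5=F, B6=F, B7=T, B8=E, B9=E, B10=F
run #2 (d=0, r=7, w=2) runs B2->E, B1->F, B3->F, B4->T, B5->T, B6->T, B8->S, B7->F, B10->T; records B1=F, B2=E, B3=F, B4=T, B5=T, B6=T, B7=F, B8=S, B10=T
run #3 (d=3, r=5, w=2) runs B2->E, B1->T, B3->T, B6->F, B8->E, B9->S, B7->F, B10->F; records B1=T, B2=E, B3=T, B6=F, B7=F, B8=E, B9=S, B10=F
run #4 (d=3, r=4, w=1) runs B2->S, B1->F, B3->T, B6->F, B8->E, B9->S, B7->F, B10->F; records B1=F, B2=S, B3=T, B6=F, B7=F, B8=E, B9=S, B10=F
together the pool reaches 19 outcomes: B1=T, B1=F, B2=S, B2=E, B3=T, B3=F, B4=T, B5=T, B5=F, B6=T, B6=F, B7=T, B7=F, B8=S, B8=E, B9=S, B9=E, B10=T, B10=F
checked all size-1 subsets: none covers 19 outcomes (max 10/19)
checked all size-2 subsets: none covers 19 outcomes (max 16/19)
the canonical winner is {1, 2, 3}: size 3, full 19-outcome coverage, earliest index list among size-3 covers
Answer: 1, 2, 3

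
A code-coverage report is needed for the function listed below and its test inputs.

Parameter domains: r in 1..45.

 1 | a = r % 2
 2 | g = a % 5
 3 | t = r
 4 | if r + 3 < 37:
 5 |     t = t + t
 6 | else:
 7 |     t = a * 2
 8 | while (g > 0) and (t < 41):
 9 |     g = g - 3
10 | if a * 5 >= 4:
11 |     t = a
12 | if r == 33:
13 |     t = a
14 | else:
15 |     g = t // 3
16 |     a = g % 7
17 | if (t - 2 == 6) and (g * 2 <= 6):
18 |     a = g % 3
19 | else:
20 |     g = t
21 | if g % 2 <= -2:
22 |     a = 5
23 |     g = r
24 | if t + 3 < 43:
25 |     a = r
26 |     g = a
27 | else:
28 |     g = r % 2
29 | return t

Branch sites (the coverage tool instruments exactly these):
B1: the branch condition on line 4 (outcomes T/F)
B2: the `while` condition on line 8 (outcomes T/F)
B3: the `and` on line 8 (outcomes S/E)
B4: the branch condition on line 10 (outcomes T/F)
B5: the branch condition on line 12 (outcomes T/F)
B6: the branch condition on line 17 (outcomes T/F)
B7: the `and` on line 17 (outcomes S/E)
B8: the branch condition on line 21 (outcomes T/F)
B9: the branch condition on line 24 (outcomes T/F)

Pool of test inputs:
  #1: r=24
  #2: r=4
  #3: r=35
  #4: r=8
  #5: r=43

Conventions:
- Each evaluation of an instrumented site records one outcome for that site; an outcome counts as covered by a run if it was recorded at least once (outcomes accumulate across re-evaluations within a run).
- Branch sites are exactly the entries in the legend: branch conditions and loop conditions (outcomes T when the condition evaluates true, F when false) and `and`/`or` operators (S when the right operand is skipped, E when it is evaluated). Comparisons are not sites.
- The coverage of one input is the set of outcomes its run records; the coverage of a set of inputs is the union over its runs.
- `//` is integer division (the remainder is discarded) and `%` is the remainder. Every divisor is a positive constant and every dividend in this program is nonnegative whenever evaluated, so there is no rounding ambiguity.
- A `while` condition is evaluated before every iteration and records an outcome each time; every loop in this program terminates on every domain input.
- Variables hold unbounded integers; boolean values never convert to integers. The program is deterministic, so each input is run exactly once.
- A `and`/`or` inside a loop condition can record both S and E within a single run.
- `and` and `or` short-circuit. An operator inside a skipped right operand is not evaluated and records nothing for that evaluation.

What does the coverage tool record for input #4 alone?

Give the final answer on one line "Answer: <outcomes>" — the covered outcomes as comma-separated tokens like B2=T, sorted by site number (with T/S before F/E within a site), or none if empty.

Event log for input #4 (r=8):
  B1->T, B3->S, B2->F, B4->F, B5->F, B7->S, B6->F, B8->F, B9->T
distinct outcomes covered: B1=T, B2=F, B3=S, B4=F, B5=F, B6=F, B7=S, B8=F, B9=T

Answer: B1=T, B2=F, B3=S, B4=F, B5=F, B6=F, B7=S, B8=F, B9=T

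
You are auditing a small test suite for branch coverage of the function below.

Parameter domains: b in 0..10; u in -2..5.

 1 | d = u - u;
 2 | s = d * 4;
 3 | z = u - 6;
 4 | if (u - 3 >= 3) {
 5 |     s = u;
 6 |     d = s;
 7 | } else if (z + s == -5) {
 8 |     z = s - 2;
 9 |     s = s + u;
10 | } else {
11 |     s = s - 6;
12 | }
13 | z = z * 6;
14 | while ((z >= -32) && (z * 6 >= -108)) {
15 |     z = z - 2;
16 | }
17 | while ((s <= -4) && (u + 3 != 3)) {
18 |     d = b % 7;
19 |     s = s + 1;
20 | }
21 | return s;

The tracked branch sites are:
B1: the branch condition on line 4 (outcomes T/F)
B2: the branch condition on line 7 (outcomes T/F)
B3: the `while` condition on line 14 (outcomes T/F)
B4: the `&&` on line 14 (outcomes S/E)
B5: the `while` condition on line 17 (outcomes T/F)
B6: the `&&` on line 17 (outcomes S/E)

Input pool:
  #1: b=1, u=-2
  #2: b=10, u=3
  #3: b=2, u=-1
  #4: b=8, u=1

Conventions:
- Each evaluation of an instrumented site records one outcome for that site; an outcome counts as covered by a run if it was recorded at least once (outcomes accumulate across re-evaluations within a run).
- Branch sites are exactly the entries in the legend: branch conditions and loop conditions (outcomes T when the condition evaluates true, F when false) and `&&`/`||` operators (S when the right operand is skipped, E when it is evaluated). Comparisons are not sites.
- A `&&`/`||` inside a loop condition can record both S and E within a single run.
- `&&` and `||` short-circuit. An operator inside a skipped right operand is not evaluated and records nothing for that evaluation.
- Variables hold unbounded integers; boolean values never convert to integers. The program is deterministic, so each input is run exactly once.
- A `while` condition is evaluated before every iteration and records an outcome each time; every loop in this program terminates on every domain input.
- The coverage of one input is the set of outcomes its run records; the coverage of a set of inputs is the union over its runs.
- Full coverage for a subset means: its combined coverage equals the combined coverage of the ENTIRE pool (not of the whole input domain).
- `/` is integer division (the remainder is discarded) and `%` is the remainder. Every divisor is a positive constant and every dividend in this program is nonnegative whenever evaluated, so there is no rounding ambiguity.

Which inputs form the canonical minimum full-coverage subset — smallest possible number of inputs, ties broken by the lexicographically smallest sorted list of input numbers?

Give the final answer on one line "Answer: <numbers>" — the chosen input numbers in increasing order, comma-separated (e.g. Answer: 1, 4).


#1 (b=1, u=-2) -> B1->F, B2->F, B4->S, B3->F, B6->E, B5->T, B6->E, B5->T, B6->E, B5->T, B6->S, B5->F; covered: B1=F, B2=F, B3=F, B4=S, B5=T, B5=F, B6=S, B6=E
#2 (b=10, u=3) -> B1->F, B2->F, B4->E, B3->T, B4->E, B3->F, B6->E, B5->T, B6->E, B5->T, B6->E, B5->T, B6->S, B5->F; covered: B1=F, B2=F, B3=T, B3=F, B4=E, B5=T, B5=F, B6=S, B6=E
#3 (b=2, u=-1) -> B1->F, B2->F, B4->S, B3->F, B6->E, B5->T, B6->E, B5->T, B6->E, B5->T, B6->S, B5->F; covered: B1=F, B2=F, B3=F, B4=S, B5=T, B5=F, B6=S, B6=E
#4 (b=8, u=1) -> B1->F, B2->T, B4->E, B3->T, B4->E, B3->T, B4->E, B3->T, B4->E, B3->T, B4->E, B3->F, B6->S, B5->F; covered: B1=F, B2=T, B3=T, B3=F, B4=E, B5=F, B6=S
pool-wide coverage (11 outcomes): B1=F, B2=T, B2=F, B3=T, B3=F, B4=S, B4=E, B5=T, B5=F, B6=S, B6=E
no size-1 subset reaches all 11 outcomes (best union: 9/11)
inputs {1, 4} (size 2) cover everything; no size-2 subset with a lexicographically smaller index list covers all 11
Answer: 1, 4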